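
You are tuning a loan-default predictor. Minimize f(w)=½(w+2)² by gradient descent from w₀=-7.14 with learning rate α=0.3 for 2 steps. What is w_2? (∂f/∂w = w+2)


step 1: grad = -7.14+2 = -5.14; w = -7.14 - 0.3·(-5.14) = -5.598
step 2: grad = -5.598+2 = -3.598; w = -5.598 - 0.3·(-3.598) = -4.5186

-4.5186


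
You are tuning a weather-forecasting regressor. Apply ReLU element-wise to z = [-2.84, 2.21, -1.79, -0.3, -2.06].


ReLU(-2.84) = max(0, -2.84) = 0.0
ReLU(2.21) = max(0, 2.21) = 2.21
ReLU(-1.79) = max(0, -1.79) = 0.0
ReLU(-0.3) = max(0, -0.3) = 0.0
ReLU(-2.06) = max(0, -2.06) = 0.0
result = [0.0, 2.21, 0.0, 0.0, 0.0]

[0.0, 2.21, 0.0, 0.0, 0.0]


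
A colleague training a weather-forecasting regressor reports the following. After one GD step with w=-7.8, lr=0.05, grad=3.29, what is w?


w_new = w - α·∇
= -7.8 - 0.05·3.29
= -7.8 - 0.1645
= -7.9645

-7.9645


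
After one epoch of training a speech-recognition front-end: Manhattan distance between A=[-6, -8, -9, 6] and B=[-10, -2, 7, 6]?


d = |-6+ 10| + |-8+ 2| + |-9-7| + |6-6|
  = 4 + 6 + 16 + 0
  = 26

26


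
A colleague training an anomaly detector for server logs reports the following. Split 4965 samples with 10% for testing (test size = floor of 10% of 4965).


Test = ⌊4965·10/100⌋ = 496
Train = 4965 - 496 = 4469

Train: 4469, Test: 496


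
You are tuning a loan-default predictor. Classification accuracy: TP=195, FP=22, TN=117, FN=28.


Accuracy = (TP+TN)/(TP+TN+FP+FN)
= (195+117)/(362)
= 312/362 = 86.19%

86.19%


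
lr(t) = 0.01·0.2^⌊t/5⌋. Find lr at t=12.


n_drops = ⌊12/5⌋ = 2
lr = 0.01·0.2^2 = 0.01·0.04 = 0.0004

0.0004


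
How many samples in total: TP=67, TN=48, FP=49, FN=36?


Total = TP + TN + FP + FN
= 67 + 48 + 49 + 36
= 200
(Predicted positive: 116, predicted negative: 84)

200


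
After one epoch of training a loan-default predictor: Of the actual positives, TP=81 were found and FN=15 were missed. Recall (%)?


Recall = TP/(TP+FN)
= 81/(81+15)
= 81/96 = 84.38%

84.38%


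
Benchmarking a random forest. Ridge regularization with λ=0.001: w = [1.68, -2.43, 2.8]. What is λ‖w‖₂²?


‖w‖₂² = (1.68)² + (-2.43)² + (2.8)²
     = 2.8224 + 5.9049 + 7.84
     = 16.5673
λ·‖w‖₂² = 0.001·16.5673 = 0.016567

0.016567


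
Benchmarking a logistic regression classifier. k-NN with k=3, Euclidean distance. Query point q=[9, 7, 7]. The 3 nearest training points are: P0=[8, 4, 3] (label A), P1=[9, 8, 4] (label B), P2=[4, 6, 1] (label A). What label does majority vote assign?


d(q,P0) = 5.099  (label A)
d(q,P1) = 3.1623  (label B)
d(q,P2) = 7.874  (label A)
Votes: A=2, B=1
Majority → A

A


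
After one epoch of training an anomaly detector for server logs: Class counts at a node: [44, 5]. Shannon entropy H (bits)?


Probabilities: [44/49, 5/49] ≈ [0.898, 0.102]
H = -((44/49)·log₂(44/49) + (5/49)·log₂(5/49))
  = 0.4754 bits

0.4754 bits


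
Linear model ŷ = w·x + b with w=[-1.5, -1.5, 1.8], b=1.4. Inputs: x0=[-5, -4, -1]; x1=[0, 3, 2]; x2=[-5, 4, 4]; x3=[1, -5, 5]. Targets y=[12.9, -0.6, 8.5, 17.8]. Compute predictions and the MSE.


ŷ0 = (-1.5)·(-5) + (-1.5)·(-4) + (1.8)·(-1) + 1.4 = 13.1
ŷ1 = (-1.5)·(0) + (-1.5)·(3) + (1.8)·(2) + 1.4 = 0.5
ŷ2 = (-1.5)·(-5) + (-1.5)·(4) + (1.8)·(4) + 1.4 = 10.1
ŷ3 = (-1.5)·(1) + (-1.5)·(-5) + (1.8)·(5) + 1.4 = 16.4
errors² = [0.04, 1.21, 2.56, 1.96]
MSE = 5.7700/4 = 1.4425

1.4425


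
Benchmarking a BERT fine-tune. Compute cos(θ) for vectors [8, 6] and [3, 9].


A·B = 8·3 + 6·9 = 78
‖A‖ = √100 = 10, ‖B‖ = √90 = 9.4868
cos = 78/(√100·√90) = 78/√9000 = 0.8222

0.8222


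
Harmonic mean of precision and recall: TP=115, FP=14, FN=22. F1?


Precision = 115/129 = 0.8915
Recall = 115/137 = 0.8394
F1 = 2·P·R/(P+R) = 2·TP/(2·TP+FP+FN) = 230/(230+14+22) = 230/266 = 0.8647

0.8647


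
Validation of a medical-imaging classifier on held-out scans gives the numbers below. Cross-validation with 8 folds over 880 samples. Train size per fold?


Fold size = 880/8 = 110
Training per fold = 880 - 110 = 770

770


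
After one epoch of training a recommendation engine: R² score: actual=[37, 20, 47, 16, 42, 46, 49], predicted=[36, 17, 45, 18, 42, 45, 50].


ȳ = 36.7143
SS_res = Σ(y-ŷ)² = 20
SS_tot = Σ(y-ȳ)² = 1079.43
R² = 1 - SS_res/SS_tot = 1 - 0.0185 = 0.9815

0.9815


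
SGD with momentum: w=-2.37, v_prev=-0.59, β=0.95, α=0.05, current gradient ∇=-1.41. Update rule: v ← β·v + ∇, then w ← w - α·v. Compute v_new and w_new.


v_new = 0.95·-0.59 - 1.41 = -0.5605 - 1.41 = -1.9705
w_new = -2.37 - 0.05·-1.9705 = -2.37 + 0.098525 = -2.271475

v_new=-1.9705, w_new=-2.271475


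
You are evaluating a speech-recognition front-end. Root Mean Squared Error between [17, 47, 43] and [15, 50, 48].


MSE = 38/3 = 12.6667
RMSE = √(38/3) = 3.559

3.559


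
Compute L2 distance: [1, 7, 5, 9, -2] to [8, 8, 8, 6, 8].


d = √((1-8)² + (7-8)² + (5-8)² + (9-6)² + (-2-8)²)
  = √(49 + 1 + 9 + 9 + 100)
  = √168 = 12.9615

12.9615


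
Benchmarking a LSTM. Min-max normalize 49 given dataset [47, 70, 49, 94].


min=47, max=94
(49-47)/(94-47) = 2/47 = 0.0426

0.0426


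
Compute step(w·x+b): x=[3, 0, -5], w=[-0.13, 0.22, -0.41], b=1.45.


z = (3)·(-0.13) + (0)·(0.22) + (-5)·(-0.41) + 1.45
  = 3.11
step(z) = 1 (z≥0)

1


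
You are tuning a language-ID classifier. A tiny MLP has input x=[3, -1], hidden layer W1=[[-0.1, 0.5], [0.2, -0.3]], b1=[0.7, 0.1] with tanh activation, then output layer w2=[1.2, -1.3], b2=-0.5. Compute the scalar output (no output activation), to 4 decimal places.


z1[0] = (-0.1)·(3) + (0.5)·(-1) + 0.7 = -0.1
z1[1] = (0.2)·(3) + (-0.3)·(-1) + 0.1 = 1.0
h = tanh(z1) = [-0.0997, 0.7616]
output = (1.2)·(-0.0997) + (-1.3)·(0.7616) - 0.5 = -1.6097

-1.6097


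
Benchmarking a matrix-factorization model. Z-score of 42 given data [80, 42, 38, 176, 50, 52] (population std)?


μ = 73, σ = 47.9826
z = (42 - 73)/47.9826 = -0.6461

-0.6461


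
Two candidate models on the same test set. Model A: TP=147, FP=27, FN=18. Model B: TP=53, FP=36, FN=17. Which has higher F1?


Model A: P=147/174=0.8448, R=147/165=0.8909, F1=2PR/(P+R)=2TP/(2TP+FP+FN)=294/339=0.8673
Model B: P=53/89=0.5955, R=53/70=0.7571, F1=2PR/(P+R)=2TP/(2TP+FP+FN)=106/159=0.6667
0.8673 > 0.6667 → Model A

Model A


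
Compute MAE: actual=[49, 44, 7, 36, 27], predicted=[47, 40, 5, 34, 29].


Absolute errors: |49-47|=2, |44-40|=4, |7-5|=2, |36-34|=2, |27-29|=2
Sum = 12
MAE = 12/5 = 12/5

12/5


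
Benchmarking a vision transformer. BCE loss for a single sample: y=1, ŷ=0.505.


BCE = -[y·ln(p) + (1-y)·ln(1-p)]
= -1·ln(0.505) - 0
= -ln(0.505) = 0.6832

0.6832


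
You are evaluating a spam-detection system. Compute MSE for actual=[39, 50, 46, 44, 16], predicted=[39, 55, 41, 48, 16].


Squared errors: (39-39)²=0, (50-55)²=25, (46-41)²=25, (44-48)²=16, (16-16)²=0
Sum = 66
MSE = 66/5 = 66/5

66/5


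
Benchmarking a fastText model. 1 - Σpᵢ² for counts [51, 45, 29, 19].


Probabilities: [51/144, 45/144, 29/144, 19/144] ≈ [0.3542, 0.3125, 0.2014, 0.1319]
Σpᵢ² = (2601 + 2025 + 841 + 361)/144² = 5828/20736
Gini = 1 - Σpᵢ² = 1 - 5828/20736 = 0.7189

0.7189


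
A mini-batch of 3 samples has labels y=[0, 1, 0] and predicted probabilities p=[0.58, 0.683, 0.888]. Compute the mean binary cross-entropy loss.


L[0] = -ln(1-0.58) = -ln(0.42) = 0.8675
L[1] = -ln(0.683) = 0.3813
L[2] = -ln(1-0.888) = -ln(0.112) = 2.1893
mean = (0.8675 + 0.3813 + 2.1893)/3 = 1.146

1.146


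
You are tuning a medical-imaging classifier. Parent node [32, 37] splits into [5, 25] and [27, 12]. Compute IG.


Parent = [32, 37], H_parent = 0.9962
H_left = 0.65 (n=30), H_right = 0.8905 (n=39)
H_children = (30/69)·0.65 + (39/69)·0.8905 = 0.7859
IG = 0.9962 - 0.7859 = 0.2103

0.2103


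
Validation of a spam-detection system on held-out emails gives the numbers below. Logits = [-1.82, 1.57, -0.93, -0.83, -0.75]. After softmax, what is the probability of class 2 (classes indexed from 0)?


Exponentials: e^-1.82=0.162, e^1.57=4.8066, e^-0.93=0.3946, e^-0.83=0.436, e^-0.75=0.4724
Sum = 6.2716
Softmax = [0.0258, 0.7664, 0.0629, 0.0695, 0.0753]
p[2] = 0.3946/6.2716 = 0.0629

0.0629


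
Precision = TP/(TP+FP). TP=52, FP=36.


Precision = TP/(TP+FP)
= 52/(52+36)
= 52/88 = 59.09%

59.09%


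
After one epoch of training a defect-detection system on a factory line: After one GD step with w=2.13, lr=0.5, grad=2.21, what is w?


w_new = w - α·∇
= 2.13 - 0.5·2.21
= 2.13 - 1.105
= 1.025

1.025


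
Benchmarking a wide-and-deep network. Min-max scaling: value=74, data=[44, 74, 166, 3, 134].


min=3, max=166
(74-3)/(166-3) = 71/163 = 0.4356

0.4356


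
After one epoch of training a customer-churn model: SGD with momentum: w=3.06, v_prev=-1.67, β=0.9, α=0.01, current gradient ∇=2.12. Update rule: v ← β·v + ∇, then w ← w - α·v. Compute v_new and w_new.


v_new = 0.9·-1.67 + 2.12 = -1.503 + 2.12 = 0.617
w_new = 3.06 - 0.01·0.617 = 3.06 - 0.00617 = 3.05383

v_new=0.617, w_new=3.05383


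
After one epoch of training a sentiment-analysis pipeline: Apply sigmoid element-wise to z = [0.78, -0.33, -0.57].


σ(0.78) = 1/(1+e^-0.78) = 0.6857
σ(-0.33) = 1/(1+e^0.33) = 0.4182
σ(-0.57) = 1/(1+e^0.57) = 0.3612
result = [0.6857, 0.4182, 0.3612]

[0.6857, 0.4182, 0.3612]


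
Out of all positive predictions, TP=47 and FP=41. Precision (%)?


Precision = TP/(TP+FP)
= 47/(47+41)
= 47/88 = 53.41%

53.41%


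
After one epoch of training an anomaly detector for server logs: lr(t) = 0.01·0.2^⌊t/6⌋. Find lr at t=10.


n_drops = ⌊10/6⌋ = 1
lr = 0.01·0.2^1 = 0.01·0.2 = 0.002

0.002


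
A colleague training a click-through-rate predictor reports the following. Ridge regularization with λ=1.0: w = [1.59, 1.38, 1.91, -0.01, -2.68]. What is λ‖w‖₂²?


‖w‖₂² = (1.59)² + (1.38)² + (1.91)² + (-0.01)² + (-2.68)²
     = 2.5281 + 1.9044 + 3.6481 + 0.0001 + 7.1824
     = 15.2631
λ·‖w‖₂² = 1.0·15.2631 = 15.2631

15.2631


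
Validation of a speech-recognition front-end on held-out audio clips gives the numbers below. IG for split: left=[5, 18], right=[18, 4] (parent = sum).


Parent = [23, 22], H_parent = 0.9996
H_left = 0.7554 (n=23), H_right = 0.684 (n=22)
H_children = (23/45)·0.7554 + (22/45)·0.684 = 0.7205
IG = 0.9996 - 0.7205 = 0.2791

0.2791


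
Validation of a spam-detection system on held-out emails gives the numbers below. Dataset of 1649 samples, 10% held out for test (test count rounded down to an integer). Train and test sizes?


Test = ⌊1649·10/100⌋ = 164
Train = 1649 - 164 = 1485

Train: 1485, Test: 164


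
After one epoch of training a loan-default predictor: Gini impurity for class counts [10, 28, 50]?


Probabilities: [10/88, 28/88, 50/88] ≈ [0.1136, 0.3182, 0.5682]
Σpᵢ² = (100 + 784 + 2500)/88² = 3384/7744
Gini = 1 - Σpᵢ² = 1 - 3384/7744 = 0.563

0.563


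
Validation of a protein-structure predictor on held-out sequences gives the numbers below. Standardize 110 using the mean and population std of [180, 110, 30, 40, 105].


μ = 93, σ = 54.3691
z = (110 - 93)/54.3691 = 0.3127

0.3127


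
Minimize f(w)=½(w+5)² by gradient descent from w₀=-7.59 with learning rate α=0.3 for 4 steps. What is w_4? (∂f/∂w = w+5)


step 1: grad = -7.59+5 = -2.59; w = -7.59 - 0.3·(-2.59) = -6.813
step 2: grad = -6.813+5 = -1.813; w = -6.813 - 0.3·(-1.813) = -6.2691
step 3: grad = -6.2691+5 = -1.2691; w = -6.2691 - 0.3·(-1.2691) = -5.88837
step 4: grad = -5.88837+5 = -0.88837; w = -5.88837 - 0.3·(-0.88837) = -5.621859

-5.621859


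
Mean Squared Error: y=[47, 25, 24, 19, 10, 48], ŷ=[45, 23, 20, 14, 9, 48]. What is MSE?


Squared errors: (47-45)²=4, (25-23)²=4, (24-20)²=16, (19-14)²=25, (10-9)²=1, (48-48)²=0
Sum = 50
MSE = 50/6 = 25/3

25/3


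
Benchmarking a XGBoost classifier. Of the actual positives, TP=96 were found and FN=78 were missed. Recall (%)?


Recall = TP/(TP+FN)
= 96/(96+78)
= 96/174 = 55.17%

55.17%


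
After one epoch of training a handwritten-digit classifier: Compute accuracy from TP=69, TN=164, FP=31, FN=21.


Accuracy = (TP+TN)/(TP+TN+FP+FN)
= (69+164)/(285)
= 233/285 = 81.75%

81.75%


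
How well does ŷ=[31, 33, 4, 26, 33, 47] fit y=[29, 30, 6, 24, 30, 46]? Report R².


ȳ = 27.5
SS_res = Σ(y-ŷ)² = 31
SS_tot = Σ(y-ȳ)² = 831.5
R² = 1 - SS_res/SS_tot = 1 - 0.0373 = 0.9627

0.9627


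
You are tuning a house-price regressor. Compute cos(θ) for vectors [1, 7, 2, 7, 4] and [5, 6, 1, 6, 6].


A·B = 1·5 + 7·6 + 2·1 + 7·6 + 4·6 = 115
‖A‖ = √119 = 10.9087, ‖B‖ = √134 = 11.5758
cos = 115/(√119·√134) = 115/√15946 = 0.9107

0.9107


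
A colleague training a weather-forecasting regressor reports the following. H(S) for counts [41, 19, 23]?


Probabilities: [41/83, 19/83, 23/83] ≈ [0.494, 0.2289, 0.2771]
H = -((41/83)·log₂(41/83) + (19/83)·log₂(19/83) + (23/83)·log₂(23/83))
  = 1.5026 bits

1.5026 bits


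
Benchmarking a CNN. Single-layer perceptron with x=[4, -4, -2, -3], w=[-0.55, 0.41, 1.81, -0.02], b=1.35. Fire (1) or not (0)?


z = (4)·(-0.55) + (-4)·(0.41) + (-2)·(1.81) + (-3)·(-0.02) + 1.35
  = -6.05
step(z) = 0 (z<0)

0


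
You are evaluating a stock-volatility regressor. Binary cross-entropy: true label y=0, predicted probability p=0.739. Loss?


BCE = -[y·ln(p) + (1-y)·ln(1-p)]
= -0 - 1·ln(1-0.739)
= -ln(0.261) = 1.3432

1.3432


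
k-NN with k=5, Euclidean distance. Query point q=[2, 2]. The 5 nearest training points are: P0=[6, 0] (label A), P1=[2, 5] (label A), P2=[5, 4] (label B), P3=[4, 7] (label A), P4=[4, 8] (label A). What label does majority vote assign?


d(q,P0) = 4.4721  (label A)
d(q,P1) = 3.0  (label A)
d(q,P2) = 3.6056  (label B)
d(q,P3) = 5.3852  (label A)
d(q,P4) = 6.3246  (label A)
Votes: A=4, B=1
Majority → A

A


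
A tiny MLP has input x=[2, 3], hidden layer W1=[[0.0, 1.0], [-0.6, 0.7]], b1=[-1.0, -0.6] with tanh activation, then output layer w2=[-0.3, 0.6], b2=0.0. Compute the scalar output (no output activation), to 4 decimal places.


z1[0] = (0.0)·(2) + (1.0)·(3) - 1.0 = 2.0
z1[1] = (-0.6)·(2) + (0.7)·(3) - 0.6 = 0.3
h = tanh(z1) = [0.964, 0.2913]
output = (-0.3)·(0.964) + (0.6)·(0.2913) + 0.0 = -0.1144

-0.1144


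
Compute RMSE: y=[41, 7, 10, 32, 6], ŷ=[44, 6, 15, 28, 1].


MSE = 76/5 = 15.2
RMSE = √(76/5) = 3.8987

3.8987


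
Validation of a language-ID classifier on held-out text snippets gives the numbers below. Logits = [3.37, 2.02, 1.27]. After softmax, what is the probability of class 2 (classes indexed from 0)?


Exponentials: e^3.37=29.0785, e^2.02=7.5383, e^1.27=3.5609
Sum = 40.1777
Softmax = [0.7237, 0.1876, 0.0886]
p[2] = 3.5609/40.1777 = 0.0886

0.0886


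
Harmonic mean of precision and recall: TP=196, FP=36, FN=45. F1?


Precision = 196/232 = 0.8448
Recall = 196/241 = 0.8133
F1 = 2·P·R/(P+R) = 2·TP/(2·TP+FP+FN) = 392/(392+36+45) = 392/473 = 0.8288

0.8288


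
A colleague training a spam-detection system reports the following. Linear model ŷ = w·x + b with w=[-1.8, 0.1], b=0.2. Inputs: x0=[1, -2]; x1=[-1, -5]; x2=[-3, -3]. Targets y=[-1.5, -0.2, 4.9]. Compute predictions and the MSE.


ŷ0 = (-1.8)·(1) + (0.1)·(-2) + 0.2 = -1.8
ŷ1 = (-1.8)·(-1) + (0.1)·(-5) + 0.2 = 1.5
ŷ2 = (-1.8)·(-3) + (0.1)·(-3) + 0.2 = 5.3
errors² = [0.09, 2.89, 0.16]
MSE = 3.1400/3 = 1.0467

1.0467


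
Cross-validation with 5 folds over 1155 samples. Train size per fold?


Fold size = 1155/5 = 231
Training per fold = 1155 - 231 = 924

924


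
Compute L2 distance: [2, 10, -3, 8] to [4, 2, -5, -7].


d = √((2-4)² + (10-2)² + (-3+ 5)² + (8+ 7)²)
  = √(4 + 64 + 4 + 225)
  = √297 = 17.2337

17.2337


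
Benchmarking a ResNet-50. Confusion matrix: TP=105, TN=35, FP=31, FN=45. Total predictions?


Total = TP + TN + FP + FN
= 105 + 35 + 31 + 45
= 216
(Predicted positive: 136, predicted negative: 80)

216


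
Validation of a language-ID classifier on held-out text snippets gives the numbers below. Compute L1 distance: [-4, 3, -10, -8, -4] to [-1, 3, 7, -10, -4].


d = |-4+ 1| + |3-3| + |-10-7| + |-8+ 10| + |-4+ 4|
  = 3 + 0 + 17 + 2 + 0
  = 22

22


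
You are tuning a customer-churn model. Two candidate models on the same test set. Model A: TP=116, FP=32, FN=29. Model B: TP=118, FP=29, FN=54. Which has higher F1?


Model A: P=116/148=0.7838, R=116/145=0.8, F1=2PR/(P+R)=2TP/(2TP+FP+FN)=232/293=0.7918
Model B: P=118/147=0.8027, R=118/172=0.686, F1=2PR/(P+R)=2TP/(2TP+FP+FN)=236/319=0.7398
0.7918 > 0.7398 → Model A

Model A


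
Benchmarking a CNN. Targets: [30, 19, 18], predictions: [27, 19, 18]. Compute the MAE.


Absolute errors: |30-27|=3, |19-19|=0, |18-18|=0
Sum = 3
MAE = 3/3 = 1

1


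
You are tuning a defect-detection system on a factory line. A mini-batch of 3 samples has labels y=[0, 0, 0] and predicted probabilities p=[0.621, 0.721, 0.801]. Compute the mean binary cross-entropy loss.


L[0] = -ln(1-0.621) = -ln(0.379) = 0.9702
L[1] = -ln(1-0.721) = -ln(0.279) = 1.2765
L[2] = -ln(1-0.801) = -ln(0.199) = 1.6145
mean = (0.9702 + 1.2765 + 1.6145)/3 = 1.2871

1.2871


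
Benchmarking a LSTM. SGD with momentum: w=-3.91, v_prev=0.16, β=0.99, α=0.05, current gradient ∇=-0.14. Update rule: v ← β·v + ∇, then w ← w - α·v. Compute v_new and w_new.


v_new = 0.99·0.16 - 0.14 = 0.1584 - 0.14 = 0.0184
w_new = -3.91 - 0.05·0.0184 = -3.91 - 0.00092 = -3.91092

v_new=0.0184, w_new=-3.91092


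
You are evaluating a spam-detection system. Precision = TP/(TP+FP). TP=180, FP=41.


Precision = TP/(TP+FP)
= 180/(180+41)
= 180/221 = 81.45%

81.45%


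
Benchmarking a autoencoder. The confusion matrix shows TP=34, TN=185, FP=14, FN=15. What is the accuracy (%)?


Accuracy = (TP+TN)/(TP+TN+FP+FN)
= (34+185)/(248)
= 219/248 = 88.31%

88.31%


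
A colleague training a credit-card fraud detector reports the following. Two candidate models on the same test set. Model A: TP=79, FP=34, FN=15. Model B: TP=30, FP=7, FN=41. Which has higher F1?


Model A: P=79/113=0.6991, R=79/94=0.8404, F1=2PR/(P+R)=2TP/(2TP+FP+FN)=158/207=0.7633
Model B: P=30/37=0.8108, R=30/71=0.4225, F1=2PR/(P+R)=2TP/(2TP+FP+FN)=60/108=0.5556
0.7633 > 0.5556 → Model A

Model A


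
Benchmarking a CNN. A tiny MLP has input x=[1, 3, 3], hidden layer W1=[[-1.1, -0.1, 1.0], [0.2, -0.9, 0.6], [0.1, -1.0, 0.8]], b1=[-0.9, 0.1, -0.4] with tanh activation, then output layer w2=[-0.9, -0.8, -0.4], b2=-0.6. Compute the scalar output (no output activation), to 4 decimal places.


z1[0] = (-1.1)·(1) + (-0.1)·(3) + (1.0)·(3) - 0.9 = 0.7
z1[1] = (0.2)·(1) + (-0.9)·(3) + (0.6)·(3) + 0.1 = -0.6
z1[2] = (0.1)·(1) + (-1.0)·(3) + (0.8)·(3) - 0.4 = -0.9
h = tanh(z1) = [0.6044, -0.537, -0.7163]
output = (-0.9)·(0.6044) + (-0.8)·(-0.537) + (-0.4)·(-0.7163) - 0.6 = -0.4278

-0.4278


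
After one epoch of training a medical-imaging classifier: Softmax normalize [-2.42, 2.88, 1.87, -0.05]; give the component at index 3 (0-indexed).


Exponentials: e^-2.42=0.0889, e^2.88=17.8143, e^1.87=6.4883, e^-0.05=0.9512
Sum = 25.3427
Softmax = [0.0035, 0.7029, 0.256, 0.0375]
p[3] = 0.9512/25.3427 = 0.0375

0.0375


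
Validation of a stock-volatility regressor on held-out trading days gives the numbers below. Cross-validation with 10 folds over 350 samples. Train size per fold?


Fold size = 350/10 = 35
Training per fold = 350 - 35 = 315

315


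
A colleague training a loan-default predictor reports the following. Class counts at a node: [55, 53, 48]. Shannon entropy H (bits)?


Probabilities: [55/156, 53/156, 48/156] ≈ [0.3526, 0.3397, 0.3077]
H = -((55/156)·log₂(55/156) + (53/156)·log₂(53/156) + (48/156)·log₂(48/156))
  = 1.5826 bits

1.5826 bits


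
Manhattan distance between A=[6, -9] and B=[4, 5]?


d = |6-4| + |-9-5|
  = 2 + 14
  = 16

16


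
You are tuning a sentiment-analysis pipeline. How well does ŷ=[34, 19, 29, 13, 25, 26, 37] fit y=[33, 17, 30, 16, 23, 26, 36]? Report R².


ȳ = 25.8571
SS_res = Σ(y-ŷ)² = 20
SS_tot = Σ(y-ȳ)² = 354.86
R² = 1 - SS_res/SS_tot = 1 - 0.0564 = 0.9436

0.9436


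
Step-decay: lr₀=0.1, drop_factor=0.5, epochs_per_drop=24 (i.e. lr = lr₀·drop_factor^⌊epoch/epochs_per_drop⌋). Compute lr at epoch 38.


n_drops = ⌊38/24⌋ = 1
lr = 0.1·0.5^1 = 0.1·0.5 = 0.05

0.05


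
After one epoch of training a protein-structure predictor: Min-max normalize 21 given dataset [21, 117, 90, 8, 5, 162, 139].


min=5, max=162
(21-5)/(162-5) = 16/157 = 0.1019

0.1019


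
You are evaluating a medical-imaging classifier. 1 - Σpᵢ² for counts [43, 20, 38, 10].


Probabilities: [43/111, 20/111, 38/111, 10/111] ≈ [0.3874, 0.1802, 0.3423, 0.0901]
Σpᵢ² = (1849 + 400 + 1444 + 100)/111² = 3793/12321
Gini = 1 - Σpᵢ² = 1 - 3793/12321 = 0.6922

0.6922


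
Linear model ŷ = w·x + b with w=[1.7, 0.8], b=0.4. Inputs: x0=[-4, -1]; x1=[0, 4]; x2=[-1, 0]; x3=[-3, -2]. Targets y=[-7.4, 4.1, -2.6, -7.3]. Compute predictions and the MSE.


ŷ0 = (1.7)·(-4) + (0.8)·(-1) + 0.4 = -7.2
ŷ1 = (1.7)·(0) + (0.8)·(4) + 0.4 = 3.6
ŷ2 = (1.7)·(-1) + (0.8)·(0) + 0.4 = -1.3
ŷ3 = (1.7)·(-3) + (0.8)·(-2) + 0.4 = -6.3
errors² = [0.04, 0.25, 1.69, 1.0]
MSE = 2.9800/4 = 0.745

0.745


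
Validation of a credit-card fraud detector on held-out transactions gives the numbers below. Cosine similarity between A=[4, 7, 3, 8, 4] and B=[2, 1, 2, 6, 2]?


A·B = 4·2 + 7·1 + 3·2 + 8·6 + 4·2 = 77
‖A‖ = √154 = 12.4097, ‖B‖ = √49 = 7
cos = 77/(√154·√49) = 77/√7546 = 0.8864

0.8864


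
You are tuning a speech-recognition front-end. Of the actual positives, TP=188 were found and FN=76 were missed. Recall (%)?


Recall = TP/(TP+FN)
= 188/(188+76)
= 188/264 = 71.21%

71.21%


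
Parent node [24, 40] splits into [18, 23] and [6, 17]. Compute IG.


Parent = [24, 40], H_parent = 0.9544
H_left = 0.9892 (n=41), H_right = 0.8281 (n=23)
H_children = (41/64)·0.9892 + (23/64)·0.8281 = 0.9313
IG = 0.9544 - 0.9313 = 0.0231

0.0231


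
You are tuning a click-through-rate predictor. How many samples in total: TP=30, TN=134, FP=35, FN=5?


Total = TP + TN + FP + FN
= 30 + 134 + 35 + 5
= 204
(Predicted positive: 65, predicted negative: 139)

204


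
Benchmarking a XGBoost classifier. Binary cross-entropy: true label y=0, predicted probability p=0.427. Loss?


BCE = -[y·ln(p) + (1-y)·ln(1-p)]
= -0 - 1·ln(1-0.427)
= -ln(0.573) = 0.5569

0.5569


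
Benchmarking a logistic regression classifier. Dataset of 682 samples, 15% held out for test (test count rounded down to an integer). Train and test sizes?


Test = ⌊682·15/100⌋ = 102
Train = 682 - 102 = 580

Train: 580, Test: 102


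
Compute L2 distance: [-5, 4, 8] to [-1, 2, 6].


d = √((-5+ 1)² + (4-2)² + (8-6)²)
  = √(16 + 4 + 4)
  = √24 = 4.899

4.899


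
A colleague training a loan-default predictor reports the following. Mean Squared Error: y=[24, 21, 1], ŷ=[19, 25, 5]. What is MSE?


Squared errors: (24-19)²=25, (21-25)²=16, (1-5)²=16
Sum = 57
MSE = 57/3 = 19

19


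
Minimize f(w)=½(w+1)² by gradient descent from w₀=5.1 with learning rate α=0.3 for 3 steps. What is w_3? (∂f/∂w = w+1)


step 1: grad = 5.1+1 = 6.1; w = 5.1 - 0.3·(6.1) = 3.27
step 2: grad = 3.27+1 = 4.27; w = 3.27 - 0.3·(4.27) = 1.989
step 3: grad = 1.989+1 = 2.989; w = 1.989 - 0.3·(2.989) = 1.0923

1.0923


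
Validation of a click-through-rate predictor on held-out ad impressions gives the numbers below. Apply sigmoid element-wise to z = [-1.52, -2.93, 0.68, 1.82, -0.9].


σ(-1.52) = 1/(1+e^1.52) = 0.1795
σ(-2.93) = 1/(1+e^2.93) = 0.0507
σ(0.68) = 1/(1+e^-0.68) = 0.6637
σ(1.82) = 1/(1+e^-1.82) = 0.8606
σ(-0.9) = 1/(1+e^0.9) = 0.2891
result = [0.1795, 0.0507, 0.6637, 0.8606, 0.2891]

[0.1795, 0.0507, 0.6637, 0.8606, 0.2891]


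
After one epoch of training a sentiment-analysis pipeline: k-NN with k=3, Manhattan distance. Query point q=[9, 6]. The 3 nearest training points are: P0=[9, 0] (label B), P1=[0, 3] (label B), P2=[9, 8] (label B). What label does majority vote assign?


d(q,P0) = 6  (label B)
d(q,P1) = 12  (label B)
d(q,P2) = 2  (label B)
Votes: A=0, B=3
Majority → B

B


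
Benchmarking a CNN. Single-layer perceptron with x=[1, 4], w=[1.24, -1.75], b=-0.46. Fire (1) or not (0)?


z = (1)·(1.24) + (4)·(-1.75) - 0.46
  = -6.22
step(z) = 0 (z<0)

0


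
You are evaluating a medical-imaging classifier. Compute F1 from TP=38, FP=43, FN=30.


Precision = 38/81 = 0.4691
Recall = 38/68 = 0.5588
F1 = 2·P·R/(P+R) = 2·TP/(2·TP+FP+FN) = 76/(76+43+30) = 76/149 = 0.5101

0.5101


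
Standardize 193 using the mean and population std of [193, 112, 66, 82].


μ = 113.25, σ = 48.9151
z = (193 - 113.25)/48.9151 = 1.6304

1.6304


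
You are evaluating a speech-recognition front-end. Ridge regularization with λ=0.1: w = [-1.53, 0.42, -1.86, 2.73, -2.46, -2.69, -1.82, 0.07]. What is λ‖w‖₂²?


‖w‖₂² = (-1.53)² + (0.42)² + (-1.86)² + (2.73)² + (-2.46)² + (-2.69)² + (-1.82)² + (0.07)²
     = 2.3409 + 0.1764 + 3.4596 + 7.4529 + 6.0516 + 7.2361 + 3.3124 + 0.0049
     = 30.0348
λ·‖w‖₂² = 0.1·30.0348 = 3.00348

3.00348


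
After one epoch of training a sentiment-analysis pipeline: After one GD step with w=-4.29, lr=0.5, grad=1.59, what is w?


w_new = w - α·∇
= -4.29 - 0.5·1.59
= -4.29 - 0.795
= -5.085

-5.085


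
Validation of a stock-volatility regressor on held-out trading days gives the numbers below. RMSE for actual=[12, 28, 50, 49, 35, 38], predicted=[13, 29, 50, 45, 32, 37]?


MSE = 28/6 = 4.6667
RMSE = √(28/6) = 2.1602

2.1602


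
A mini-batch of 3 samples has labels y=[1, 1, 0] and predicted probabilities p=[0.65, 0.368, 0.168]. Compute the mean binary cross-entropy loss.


L[0] = -ln(0.65) = 0.4308
L[1] = -ln(0.368) = 0.9997
L[2] = -ln(1-0.168) = -ln(0.832) = 0.1839
mean = (0.4308 + 0.9997 + 0.1839)/3 = 0.5381

0.5381


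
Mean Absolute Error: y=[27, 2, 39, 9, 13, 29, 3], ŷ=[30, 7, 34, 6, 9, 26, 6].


Absolute errors: |27-30|=3, |2-7|=5, |39-34|=5, |9-6|=3, |13-9|=4, |29-26|=3, |3-6|=3
Sum = 26
MAE = 26/7 = 26/7

26/7


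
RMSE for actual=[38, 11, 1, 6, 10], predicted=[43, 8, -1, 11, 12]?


MSE = 67/5 = 13.4
RMSE = √(67/5) = 3.6606

3.6606


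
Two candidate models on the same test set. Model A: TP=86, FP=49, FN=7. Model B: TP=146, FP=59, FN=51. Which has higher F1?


Model A: P=86/135=0.637, R=86/93=0.9247, F1=2PR/(P+R)=2TP/(2TP+FP+FN)=172/228=0.7544
Model B: P=146/205=0.7122, R=146/197=0.7411, F1=2PR/(P+R)=2TP/(2TP+FP+FN)=292/402=0.7264
0.7544 > 0.7264 → Model A

Model A


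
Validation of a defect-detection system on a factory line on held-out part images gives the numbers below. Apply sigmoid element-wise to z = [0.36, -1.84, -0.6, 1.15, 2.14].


σ(0.36) = 1/(1+e^-0.36) = 0.589
σ(-1.84) = 1/(1+e^1.84) = 0.1371
σ(-0.6) = 1/(1+e^0.6) = 0.3543
σ(1.15) = 1/(1+e^-1.15) = 0.7595
σ(2.14) = 1/(1+e^-2.14) = 0.8947
result = [0.589, 0.1371, 0.3543, 0.7595, 0.8947]

[0.589, 0.1371, 0.3543, 0.7595, 0.8947]


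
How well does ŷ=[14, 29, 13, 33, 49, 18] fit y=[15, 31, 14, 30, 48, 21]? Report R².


ȳ = 26.5
SS_res = Σ(y-ŷ)² = 25
SS_tot = Σ(y-ȳ)² = 813.5
R² = 1 - SS_res/SS_tot = 1 - 0.0307 = 0.9693

0.9693


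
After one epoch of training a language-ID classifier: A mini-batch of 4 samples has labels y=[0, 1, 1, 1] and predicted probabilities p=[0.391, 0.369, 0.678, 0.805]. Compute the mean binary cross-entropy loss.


L[0] = -ln(1-0.391) = -ln(0.609) = 0.4959
L[1] = -ln(0.369) = 0.997
L[2] = -ln(0.678) = 0.3886
L[3] = -ln(0.805) = 0.2169
mean = (0.4959 + 0.997 + 0.3886 + 0.2169)/4 = 0.5246

0.5246


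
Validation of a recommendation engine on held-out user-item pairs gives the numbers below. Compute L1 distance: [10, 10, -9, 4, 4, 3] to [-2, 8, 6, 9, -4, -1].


d = |10+ 2| + |10-8| + |-9-6| + |4-9| + |4+ 4| + |3+ 1|
  = 12 + 2 + 15 + 5 + 8 + 4
  = 46

46


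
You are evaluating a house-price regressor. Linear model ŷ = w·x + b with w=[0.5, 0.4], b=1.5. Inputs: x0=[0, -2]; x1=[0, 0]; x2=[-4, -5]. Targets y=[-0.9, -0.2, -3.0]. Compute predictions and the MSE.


ŷ0 = (0.5)·(0) + (0.4)·(-2) + 1.5 = 0.7
ŷ1 = (0.5)·(0) + (0.4)·(0) + 1.5 = 1.5
ŷ2 = (0.5)·(-4) + (0.4)·(-5) + 1.5 = -2.5
errors² = [2.56, 2.89, 0.25]
MSE = 5.7000/3 = 1.9

1.9


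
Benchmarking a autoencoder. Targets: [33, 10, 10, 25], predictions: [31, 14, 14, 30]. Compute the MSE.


Squared errors: (33-31)²=4, (10-14)²=16, (10-14)²=16, (25-30)²=25
Sum = 61
MSE = 61/4 = 61/4

61/4


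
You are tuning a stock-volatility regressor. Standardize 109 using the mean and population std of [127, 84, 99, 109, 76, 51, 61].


μ = 86.7143, σ = 24.8695
z = (109 - 86.7143)/24.8695 = 0.8961

0.8961


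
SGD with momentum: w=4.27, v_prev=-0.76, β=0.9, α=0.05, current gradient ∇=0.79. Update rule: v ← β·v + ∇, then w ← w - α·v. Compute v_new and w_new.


v_new = 0.9·-0.76 + 0.79 = -0.684 + 0.79 = 0.106
w_new = 4.27 - 0.05·0.106 = 4.27 - 0.0053 = 4.2647

v_new=0.106, w_new=4.2647


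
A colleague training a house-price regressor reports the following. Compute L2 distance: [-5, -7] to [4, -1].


d = √((-5-4)² + (-7+ 1)²)
  = √(81 + 36)
  = √117 = 10.8167

10.8167


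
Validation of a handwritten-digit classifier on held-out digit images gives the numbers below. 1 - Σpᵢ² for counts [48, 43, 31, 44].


Probabilities: [48/166, 43/166, 31/166, 44/166] ≈ [0.2892, 0.259, 0.1867, 0.2651]
Σpᵢ² = (2304 + 1849 + 961 + 1936)/166² = 7050/27556
Gini = 1 - Σpᵢ² = 1 - 7050/27556 = 0.7442

0.7442


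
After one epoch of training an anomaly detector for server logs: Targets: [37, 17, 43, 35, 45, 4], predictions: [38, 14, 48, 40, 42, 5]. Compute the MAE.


Absolute errors: |37-38|=1, |17-14|=3, |43-48|=5, |35-40|=5, |45-42|=3, |4-5|=1
Sum = 18
MAE = 18/6 = 3

3


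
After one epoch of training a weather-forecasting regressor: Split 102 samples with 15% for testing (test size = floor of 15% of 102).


Test = ⌊102·15/100⌋ = 15
Train = 102 - 15 = 87

Train: 87, Test: 15


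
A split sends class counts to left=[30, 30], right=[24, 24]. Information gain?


Parent = [54, 54], H_parent = 1
H_left = 1 (n=60), H_right = 1 (n=48)
H_children = (60/108)·1 + (48/108)·1 = 1
IG = 1 - 1 = 0.0

0.0


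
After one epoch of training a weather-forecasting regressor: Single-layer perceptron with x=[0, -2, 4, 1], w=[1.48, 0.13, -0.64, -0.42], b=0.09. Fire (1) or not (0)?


z = (0)·(1.48) + (-2)·(0.13) + (4)·(-0.64) + (1)·(-0.42) + 0.09
  = -3.15
step(z) = 0 (z<0)

0


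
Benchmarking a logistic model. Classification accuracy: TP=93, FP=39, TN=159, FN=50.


Accuracy = (TP+TN)/(TP+TN+FP+FN)
= (93+159)/(341)
= 252/341 = 73.9%

73.9%


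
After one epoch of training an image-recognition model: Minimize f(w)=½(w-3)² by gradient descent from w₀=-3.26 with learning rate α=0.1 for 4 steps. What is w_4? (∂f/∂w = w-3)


step 1: grad = -3.26-3 = -6.26; w = -3.26 - 0.1·(-6.26) = -2.634
step 2: grad = -2.634-3 = -5.634; w = -2.634 - 0.1·(-5.634) = -2.0706
step 3: grad = -2.0706-3 = -5.0706; w = -2.0706 - 0.1·(-5.0706) = -1.56354
step 4: grad = -1.56354-3 = -4.56354; w = -1.56354 - 0.1·(-4.56354) = -1.107186

-1.107186


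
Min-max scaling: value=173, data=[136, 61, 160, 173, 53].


min=53, max=173
(173-53)/(173-53) = 120/120 = 1.0

1.0


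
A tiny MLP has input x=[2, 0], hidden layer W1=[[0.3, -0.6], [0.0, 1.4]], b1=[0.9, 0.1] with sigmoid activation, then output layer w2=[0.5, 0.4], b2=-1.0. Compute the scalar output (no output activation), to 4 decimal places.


z1[0] = (0.3)·(2) + (-0.6)·(0) + 0.9 = 1.5
z1[1] = (0.0)·(2) + (1.4)·(0) + 0.1 = 0.1
h = sigmoid(z1) = [0.8176, 0.525]
output = (0.5)·(0.8176) + (0.4)·(0.525) - 1.0 = -0.3812

-0.3812


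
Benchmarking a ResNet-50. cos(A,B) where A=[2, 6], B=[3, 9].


A·B = 2·3 + 6·9 = 60
‖A‖ = √40 = 6.3246, ‖B‖ = √90 = 9.4868
cos = 60/(√40·√90) = 60/√3600 = 1.0

1.0


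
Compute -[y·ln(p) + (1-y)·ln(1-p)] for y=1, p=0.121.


BCE = -[y·ln(p) + (1-y)·ln(1-p)]
= -1·ln(0.121) - 0
= -ln(0.121) = 2.112

2.112


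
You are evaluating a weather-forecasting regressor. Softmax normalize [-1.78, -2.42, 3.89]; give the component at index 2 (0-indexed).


Exponentials: e^-1.78=0.1686, e^-2.42=0.0889, e^3.89=48.9109
Sum = 49.1684
Softmax = [0.0034, 0.0018, 0.9948]
p[2] = 48.9109/49.1684 = 0.9948

0.9948


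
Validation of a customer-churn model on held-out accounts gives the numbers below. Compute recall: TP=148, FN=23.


Recall = TP/(TP+FN)
= 148/(148+23)
= 148/171 = 86.55%

86.55%


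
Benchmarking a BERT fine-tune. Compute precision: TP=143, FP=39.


Precision = TP/(TP+FP)
= 143/(143+39)
= 143/182 = 78.57%

78.57%


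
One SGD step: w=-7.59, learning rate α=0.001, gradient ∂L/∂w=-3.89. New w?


w_new = w - α·∇
= -7.59 - 0.001·-3.89
= -7.59 + 0.00389
= -7.58611

-7.58611


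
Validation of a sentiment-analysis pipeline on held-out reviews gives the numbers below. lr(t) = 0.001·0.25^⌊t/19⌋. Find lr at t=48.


n_drops = ⌊48/19⌋ = 2
lr = 0.001·0.25^2 = 0.001·0.0625 = 0.0000625

0.0000625


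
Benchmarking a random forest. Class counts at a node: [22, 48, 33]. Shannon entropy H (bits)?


Probabilities: [22/103, 48/103, 33/103] ≈ [0.2136, 0.466, 0.3204]
H = -((22/103)·log₂(22/103) + (48/103)·log₂(48/103) + (33/103)·log₂(33/103))
  = 1.5151 bits

1.5151 bits


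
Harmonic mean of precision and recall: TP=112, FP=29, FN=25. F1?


Precision = 112/141 = 0.7943
Recall = 112/137 = 0.8175
F1 = 2·P·R/(P+R) = 2·TP/(2·TP+FP+FN) = 224/(224+29+25) = 224/278 = 0.8058

0.8058


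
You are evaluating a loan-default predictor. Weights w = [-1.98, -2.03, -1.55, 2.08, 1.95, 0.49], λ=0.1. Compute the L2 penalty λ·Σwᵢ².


‖w‖₂² = (-1.98)² + (-2.03)² + (-1.55)² + (2.08)² + (1.95)² + (0.49)²
     = 3.9204 + 4.1209 + 2.4025 + 4.3264 + 3.8025 + 0.2401
     = 18.8128
λ·‖w‖₂² = 0.1·18.8128 = 1.88128

1.88128


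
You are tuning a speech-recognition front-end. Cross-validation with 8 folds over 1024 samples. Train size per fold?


Fold size = 1024/8 = 128
Training per fold = 1024 - 128 = 896

896


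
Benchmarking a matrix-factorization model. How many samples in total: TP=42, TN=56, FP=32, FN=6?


Total = TP + TN + FP + FN
= 42 + 56 + 32 + 6
= 136
(Predicted positive: 74, predicted negative: 62)

136


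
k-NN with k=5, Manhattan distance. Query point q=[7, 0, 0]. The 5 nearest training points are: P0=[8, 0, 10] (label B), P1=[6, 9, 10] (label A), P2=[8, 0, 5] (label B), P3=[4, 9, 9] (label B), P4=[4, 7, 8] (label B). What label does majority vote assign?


d(q,P0) = 11  (label B)
d(q,P1) = 20  (label A)
d(q,P2) = 6  (label B)
d(q,P3) = 21  (label B)
d(q,P4) = 18  (label B)
Votes: A=1, B=4
Majority → B

B


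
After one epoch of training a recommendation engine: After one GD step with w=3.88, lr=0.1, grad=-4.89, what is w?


w_new = w - α·∇
= 3.88 - 0.1·-4.89
= 3.88 + 0.489
= 4.369

4.369


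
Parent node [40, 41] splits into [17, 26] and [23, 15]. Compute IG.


Parent = [40, 41], H_parent = 0.9999
H_left = 0.9682 (n=43), H_right = 0.9678 (n=38)
H_children = (43/81)·0.9682 + (38/81)·0.9678 = 0.968
IG = 0.9999 - 0.968 = 0.0319

0.0319


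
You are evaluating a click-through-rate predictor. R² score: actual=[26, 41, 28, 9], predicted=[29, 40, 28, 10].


ȳ = 26
SS_res = Σ(y-ŷ)² = 11
SS_tot = Σ(y-ȳ)² = 518
R² = 1 - SS_res/SS_tot = 1 - 0.0212 = 0.9788

0.9788


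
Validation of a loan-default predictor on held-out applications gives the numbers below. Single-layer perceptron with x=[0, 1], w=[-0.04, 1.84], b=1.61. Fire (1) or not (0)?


z = (0)·(-0.04) + (1)·(1.84) + 1.61
  = 3.45
step(z) = 1 (z≥0)

1


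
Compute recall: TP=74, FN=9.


Recall = TP/(TP+FN)
= 74/(74+9)
= 74/83 = 89.16%

89.16%


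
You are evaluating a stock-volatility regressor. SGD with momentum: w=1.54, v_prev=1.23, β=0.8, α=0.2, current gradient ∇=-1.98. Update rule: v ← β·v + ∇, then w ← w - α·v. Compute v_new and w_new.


v_new = 0.8·1.23 - 1.98 = 0.984 - 1.98 = -0.996
w_new = 1.54 - 0.2·-0.996 = 1.54 + 0.1992 = 1.7392

v_new=-0.996, w_new=1.7392


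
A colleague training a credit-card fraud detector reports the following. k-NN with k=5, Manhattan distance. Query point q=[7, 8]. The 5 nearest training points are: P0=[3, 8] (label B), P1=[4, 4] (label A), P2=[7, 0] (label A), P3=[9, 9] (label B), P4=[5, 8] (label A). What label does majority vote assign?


d(q,P0) = 4  (label B)
d(q,P1) = 7  (label A)
d(q,P2) = 8  (label A)
d(q,P3) = 3  (label B)
d(q,P4) = 2  (label A)
Votes: A=3, B=2
Majority → A

A


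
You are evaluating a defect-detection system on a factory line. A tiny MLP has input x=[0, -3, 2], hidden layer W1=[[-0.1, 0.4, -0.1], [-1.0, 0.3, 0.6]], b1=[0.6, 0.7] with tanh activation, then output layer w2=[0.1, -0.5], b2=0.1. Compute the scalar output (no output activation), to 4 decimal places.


z1[0] = (-0.1)·(0) + (0.4)·(-3) + (-0.1)·(2) + 0.6 = -0.8
z1[1] = (-1.0)·(0) + (0.3)·(-3) + (0.6)·(2) + 0.7 = 1.0
h = tanh(z1) = [-0.664, 0.7616]
output = (0.1)·(-0.664) + (-0.5)·(0.7616) + 0.1 = -0.3472

-0.3472


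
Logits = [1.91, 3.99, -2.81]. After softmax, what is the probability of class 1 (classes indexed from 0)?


Exponentials: e^1.91=6.7531, e^3.99=54.0549, e^-2.81=0.0602
Sum = 60.8682
Softmax = [0.1109, 0.8881, 0.001]
p[1] = 54.0549/60.8682 = 0.8881

0.8881


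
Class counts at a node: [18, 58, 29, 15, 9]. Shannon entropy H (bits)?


Probabilities: [18/129, 58/129, 29/129, 15/129, 9/129] ≈ [0.1395, 0.4496, 0.2248, 0.1163, 0.0698]
H = -((18/129)·log₂(18/129) + (58/129)·log₂(58/129) + (29/129)·log₂(29/129) + (15/129)·log₂(15/129) + (9/129)·log₂(9/129))
  = 2.028 bits

2.028 bits


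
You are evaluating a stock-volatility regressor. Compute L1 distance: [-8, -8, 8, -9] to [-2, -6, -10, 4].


d = |-8+ 2| + |-8+ 6| + |8+ 10| + |-9-4|
  = 6 + 2 + 18 + 13
  = 39

39


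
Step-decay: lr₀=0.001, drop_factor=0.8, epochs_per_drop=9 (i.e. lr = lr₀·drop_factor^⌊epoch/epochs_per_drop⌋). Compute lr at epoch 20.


n_drops = ⌊20/9⌋ = 2
lr = 0.001·0.8^2 = 0.001·0.64 = 0.00064

0.00064


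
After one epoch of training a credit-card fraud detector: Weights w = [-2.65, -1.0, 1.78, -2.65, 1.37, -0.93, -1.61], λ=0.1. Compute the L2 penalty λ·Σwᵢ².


‖w‖₂² = (-2.65)² + (-1.0)² + (1.78)² + (-2.65)² + (1.37)² + (-0.93)² + (-1.61)²
     = 7.0225 + 1 + 3.1684 + 7.0225 + 1.8769 + 0.8649 + 2.5921
     = 23.5473
λ·‖w‖₂² = 0.1·23.5473 = 2.35473

2.35473


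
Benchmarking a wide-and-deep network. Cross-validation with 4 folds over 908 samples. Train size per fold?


Fold size = 908/4 = 227
Training per fold = 908 - 227 = 681

681


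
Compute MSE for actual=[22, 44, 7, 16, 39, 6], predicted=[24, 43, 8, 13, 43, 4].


Squared errors: (22-24)²=4, (44-43)²=1, (7-8)²=1, (16-13)²=9, (39-43)²=16, (6-4)²=4
Sum = 35
MSE = 35/6 = 35/6

35/6


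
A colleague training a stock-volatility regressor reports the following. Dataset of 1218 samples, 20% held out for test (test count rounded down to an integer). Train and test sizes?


Test = ⌊1218·20/100⌋ = 243
Train = 1218 - 243 = 975

Train: 975, Test: 243


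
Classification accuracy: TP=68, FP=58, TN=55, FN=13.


Accuracy = (TP+TN)/(TP+TN+FP+FN)
= (68+55)/(194)
= 123/194 = 63.4%

63.4%
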